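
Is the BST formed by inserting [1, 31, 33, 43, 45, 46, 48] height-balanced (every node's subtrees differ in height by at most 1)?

Tree (level-order array): [1, None, 31, None, 33, None, 43, None, 45, None, 46, None, 48]
Definition: a tree is height-balanced if, at every node, |h(left) - h(right)| <= 1 (empty subtree has height -1).
Bottom-up per-node check:
  node 48: h_left=-1, h_right=-1, diff=0 [OK], height=0
  node 46: h_left=-1, h_right=0, diff=1 [OK], height=1
  node 45: h_left=-1, h_right=1, diff=2 [FAIL (|-1-1|=2 > 1)], height=2
  node 43: h_left=-1, h_right=2, diff=3 [FAIL (|-1-2|=3 > 1)], height=3
  node 33: h_left=-1, h_right=3, diff=4 [FAIL (|-1-3|=4 > 1)], height=4
  node 31: h_left=-1, h_right=4, diff=5 [FAIL (|-1-4|=5 > 1)], height=5
  node 1: h_left=-1, h_right=5, diff=6 [FAIL (|-1-5|=6 > 1)], height=6
Node 45 violates the condition: |-1 - 1| = 2 > 1.
Result: Not balanced


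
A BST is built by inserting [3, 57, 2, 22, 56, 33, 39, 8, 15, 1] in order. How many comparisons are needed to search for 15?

Search path for 15: 3 -> 57 -> 22 -> 8 -> 15
Found: True
Comparisons: 5


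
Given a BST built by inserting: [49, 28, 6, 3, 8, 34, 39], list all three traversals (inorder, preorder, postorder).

Tree insertion order: [49, 28, 6, 3, 8, 34, 39]
Tree (level-order array): [49, 28, None, 6, 34, 3, 8, None, 39]
Inorder (L, root, R): [3, 6, 8, 28, 34, 39, 49]
Preorder (root, L, R): [49, 28, 6, 3, 8, 34, 39]
Postorder (L, R, root): [3, 8, 6, 39, 34, 28, 49]


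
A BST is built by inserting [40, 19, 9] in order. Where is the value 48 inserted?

Starting tree (level order): [40, 19, None, 9]
Insertion path: 40
Result: insert 48 as right child of 40
Final tree (level order): [40, 19, 48, 9]


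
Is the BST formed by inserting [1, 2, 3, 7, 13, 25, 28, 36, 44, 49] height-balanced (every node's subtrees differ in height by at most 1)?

Tree (level-order array): [1, None, 2, None, 3, None, 7, None, 13, None, 25, None, 28, None, 36, None, 44, None, 49]
Definition: a tree is height-balanced if, at every node, |h(left) - h(right)| <= 1 (empty subtree has height -1).
Bottom-up per-node check:
  node 49: h_left=-1, h_right=-1, diff=0 [OK], height=0
  node 44: h_left=-1, h_right=0, diff=1 [OK], height=1
  node 36: h_left=-1, h_right=1, diff=2 [FAIL (|-1-1|=2 > 1)], height=2
  node 28: h_left=-1, h_right=2, diff=3 [FAIL (|-1-2|=3 > 1)], height=3
  node 25: h_left=-1, h_right=3, diff=4 [FAIL (|-1-3|=4 > 1)], height=4
  node 13: h_left=-1, h_right=4, diff=5 [FAIL (|-1-4|=5 > 1)], height=5
  node 7: h_left=-1, h_right=5, diff=6 [FAIL (|-1-5|=6 > 1)], height=6
  node 3: h_left=-1, h_right=6, diff=7 [FAIL (|-1-6|=7 > 1)], height=7
  node 2: h_left=-1, h_right=7, diff=8 [FAIL (|-1-7|=8 > 1)], height=8
  node 1: h_left=-1, h_right=8, diff=9 [FAIL (|-1-8|=9 > 1)], height=9
Node 36 violates the condition: |-1 - 1| = 2 > 1.
Result: Not balanced


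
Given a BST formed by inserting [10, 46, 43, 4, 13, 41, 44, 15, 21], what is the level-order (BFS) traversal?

Tree insertion order: [10, 46, 43, 4, 13, 41, 44, 15, 21]
Tree (level-order array): [10, 4, 46, None, None, 43, None, 13, 44, None, 41, None, None, 15, None, None, 21]
BFS from the root, enqueuing left then right child of each popped node:
  queue [10] -> pop 10, enqueue [4, 46], visited so far: [10]
  queue [4, 46] -> pop 4, enqueue [none], visited so far: [10, 4]
  queue [46] -> pop 46, enqueue [43], visited so far: [10, 4, 46]
  queue [43] -> pop 43, enqueue [13, 44], visited so far: [10, 4, 46, 43]
  queue [13, 44] -> pop 13, enqueue [41], visited so far: [10, 4, 46, 43, 13]
  queue [44, 41] -> pop 44, enqueue [none], visited so far: [10, 4, 46, 43, 13, 44]
  queue [41] -> pop 41, enqueue [15], visited so far: [10, 4, 46, 43, 13, 44, 41]
  queue [15] -> pop 15, enqueue [21], visited so far: [10, 4, 46, 43, 13, 44, 41, 15]
  queue [21] -> pop 21, enqueue [none], visited so far: [10, 4, 46, 43, 13, 44, 41, 15, 21]
Result: [10, 4, 46, 43, 13, 44, 41, 15, 21]


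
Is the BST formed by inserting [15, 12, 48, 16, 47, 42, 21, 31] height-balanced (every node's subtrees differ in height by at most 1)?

Tree (level-order array): [15, 12, 48, None, None, 16, None, None, 47, 42, None, 21, None, None, 31]
Definition: a tree is height-balanced if, at every node, |h(left) - h(right)| <= 1 (empty subtree has height -1).
Bottom-up per-node check:
  node 12: h_left=-1, h_right=-1, diff=0 [OK], height=0
  node 31: h_left=-1, h_right=-1, diff=0 [OK], height=0
  node 21: h_left=-1, h_right=0, diff=1 [OK], height=1
  node 42: h_left=1, h_right=-1, diff=2 [FAIL (|1--1|=2 > 1)], height=2
  node 47: h_left=2, h_right=-1, diff=3 [FAIL (|2--1|=3 > 1)], height=3
  node 16: h_left=-1, h_right=3, diff=4 [FAIL (|-1-3|=4 > 1)], height=4
  node 48: h_left=4, h_right=-1, diff=5 [FAIL (|4--1|=5 > 1)], height=5
  node 15: h_left=0, h_right=5, diff=5 [FAIL (|0-5|=5 > 1)], height=6
Node 42 violates the condition: |1 - -1| = 2 > 1.
Result: Not balanced


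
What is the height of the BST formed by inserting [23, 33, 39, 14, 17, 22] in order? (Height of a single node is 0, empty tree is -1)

Insertion order: [23, 33, 39, 14, 17, 22]
Tree (level-order array): [23, 14, 33, None, 17, None, 39, None, 22]
Compute height bottom-up (empty subtree = -1):
  height(22) = 1 + max(-1, -1) = 0
  height(17) = 1 + max(-1, 0) = 1
  height(14) = 1 + max(-1, 1) = 2
  height(39) = 1 + max(-1, -1) = 0
  height(33) = 1 + max(-1, 0) = 1
  height(23) = 1 + max(2, 1) = 3
Height = 3


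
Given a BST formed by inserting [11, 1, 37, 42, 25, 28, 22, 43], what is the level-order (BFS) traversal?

Tree insertion order: [11, 1, 37, 42, 25, 28, 22, 43]
Tree (level-order array): [11, 1, 37, None, None, 25, 42, 22, 28, None, 43]
BFS from the root, enqueuing left then right child of each popped node:
  queue [11] -> pop 11, enqueue [1, 37], visited so far: [11]
  queue [1, 37] -> pop 1, enqueue [none], visited so far: [11, 1]
  queue [37] -> pop 37, enqueue [25, 42], visited so far: [11, 1, 37]
  queue [25, 42] -> pop 25, enqueue [22, 28], visited so far: [11, 1, 37, 25]
  queue [42, 22, 28] -> pop 42, enqueue [43], visited so far: [11, 1, 37, 25, 42]
  queue [22, 28, 43] -> pop 22, enqueue [none], visited so far: [11, 1, 37, 25, 42, 22]
  queue [28, 43] -> pop 28, enqueue [none], visited so far: [11, 1, 37, 25, 42, 22, 28]
  queue [43] -> pop 43, enqueue [none], visited so far: [11, 1, 37, 25, 42, 22, 28, 43]
Result: [11, 1, 37, 25, 42, 22, 28, 43]


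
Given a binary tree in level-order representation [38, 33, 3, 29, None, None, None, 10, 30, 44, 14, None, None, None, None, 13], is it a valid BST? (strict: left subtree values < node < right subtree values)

Level-order array: [38, 33, 3, 29, None, None, None, 10, 30, 44, 14, None, None, None, None, 13]
Validate using subtree bounds (lo, hi): at each node, require lo < value < hi,
then recurse left with hi=value and right with lo=value.
Preorder trace (stopping at first violation):
  at node 38 with bounds (-inf, +inf): OK
  at node 33 with bounds (-inf, 38): OK
  at node 29 with bounds (-inf, 33): OK
  at node 10 with bounds (-inf, 29): OK
  at node 44 with bounds (-inf, 10): VIOLATION
Node 44 violates its bound: not (-inf < 44 < 10).
Result: Not a valid BST


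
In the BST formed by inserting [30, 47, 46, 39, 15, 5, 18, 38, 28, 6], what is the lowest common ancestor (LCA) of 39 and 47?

Tree insertion order: [30, 47, 46, 39, 15, 5, 18, 38, 28, 6]
Tree (level-order array): [30, 15, 47, 5, 18, 46, None, None, 6, None, 28, 39, None, None, None, None, None, 38]
In a BST, the LCA of p=39, q=47 is the first node v on the
root-to-leaf path with p <= v <= q (go left if both < v, right if both > v).
Walk from root:
  at 30: both 39 and 47 > 30, go right
  at 47: 39 <= 47 <= 47, this is the LCA
LCA = 47


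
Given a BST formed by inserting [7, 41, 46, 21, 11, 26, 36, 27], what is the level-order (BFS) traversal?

Tree insertion order: [7, 41, 46, 21, 11, 26, 36, 27]
Tree (level-order array): [7, None, 41, 21, 46, 11, 26, None, None, None, None, None, 36, 27]
BFS from the root, enqueuing left then right child of each popped node:
  queue [7] -> pop 7, enqueue [41], visited so far: [7]
  queue [41] -> pop 41, enqueue [21, 46], visited so far: [7, 41]
  queue [21, 46] -> pop 21, enqueue [11, 26], visited so far: [7, 41, 21]
  queue [46, 11, 26] -> pop 46, enqueue [none], visited so far: [7, 41, 21, 46]
  queue [11, 26] -> pop 11, enqueue [none], visited so far: [7, 41, 21, 46, 11]
  queue [26] -> pop 26, enqueue [36], visited so far: [7, 41, 21, 46, 11, 26]
  queue [36] -> pop 36, enqueue [27], visited so far: [7, 41, 21, 46, 11, 26, 36]
  queue [27] -> pop 27, enqueue [none], visited so far: [7, 41, 21, 46, 11, 26, 36, 27]
Result: [7, 41, 21, 46, 11, 26, 36, 27]


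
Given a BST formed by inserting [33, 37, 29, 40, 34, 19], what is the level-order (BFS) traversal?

Tree insertion order: [33, 37, 29, 40, 34, 19]
Tree (level-order array): [33, 29, 37, 19, None, 34, 40]
BFS from the root, enqueuing left then right child of each popped node:
  queue [33] -> pop 33, enqueue [29, 37], visited so far: [33]
  queue [29, 37] -> pop 29, enqueue [19], visited so far: [33, 29]
  queue [37, 19] -> pop 37, enqueue [34, 40], visited so far: [33, 29, 37]
  queue [19, 34, 40] -> pop 19, enqueue [none], visited so far: [33, 29, 37, 19]
  queue [34, 40] -> pop 34, enqueue [none], visited so far: [33, 29, 37, 19, 34]
  queue [40] -> pop 40, enqueue [none], visited so far: [33, 29, 37, 19, 34, 40]
Result: [33, 29, 37, 19, 34, 40]


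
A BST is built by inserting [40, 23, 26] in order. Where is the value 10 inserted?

Starting tree (level order): [40, 23, None, None, 26]
Insertion path: 40 -> 23
Result: insert 10 as left child of 23
Final tree (level order): [40, 23, None, 10, 26]


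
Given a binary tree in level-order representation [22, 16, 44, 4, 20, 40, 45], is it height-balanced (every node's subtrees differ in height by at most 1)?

Tree (level-order array): [22, 16, 44, 4, 20, 40, 45]
Definition: a tree is height-balanced if, at every node, |h(left) - h(right)| <= 1 (empty subtree has height -1).
Bottom-up per-node check:
  node 4: h_left=-1, h_right=-1, diff=0 [OK], height=0
  node 20: h_left=-1, h_right=-1, diff=0 [OK], height=0
  node 16: h_left=0, h_right=0, diff=0 [OK], height=1
  node 40: h_left=-1, h_right=-1, diff=0 [OK], height=0
  node 45: h_left=-1, h_right=-1, diff=0 [OK], height=0
  node 44: h_left=0, h_right=0, diff=0 [OK], height=1
  node 22: h_left=1, h_right=1, diff=0 [OK], height=2
All nodes satisfy the balance condition.
Result: Balanced


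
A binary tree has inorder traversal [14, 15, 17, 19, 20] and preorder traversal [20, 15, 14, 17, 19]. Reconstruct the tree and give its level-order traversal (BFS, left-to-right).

Inorder:  [14, 15, 17, 19, 20]
Preorder: [20, 15, 14, 17, 19]
Algorithm: preorder visits root first, so consume preorder in order;
for each root, split the current inorder slice at that value into
left-subtree inorder and right-subtree inorder, then recurse.
Recursive splits:
  root=20; inorder splits into left=[14, 15, 17, 19], right=[]
  root=15; inorder splits into left=[14], right=[17, 19]
  root=14; inorder splits into left=[], right=[]
  root=17; inorder splits into left=[], right=[19]
  root=19; inorder splits into left=[], right=[]
Reconstructed level-order: [20, 15, 14, 17, 19]


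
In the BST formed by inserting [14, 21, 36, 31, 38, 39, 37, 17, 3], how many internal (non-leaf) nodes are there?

Tree built from: [14, 21, 36, 31, 38, 39, 37, 17, 3]
Tree (level-order array): [14, 3, 21, None, None, 17, 36, None, None, 31, 38, None, None, 37, 39]
Rule: An internal node has at least one child.
Per-node child counts:
  node 14: 2 child(ren)
  node 3: 0 child(ren)
  node 21: 2 child(ren)
  node 17: 0 child(ren)
  node 36: 2 child(ren)
  node 31: 0 child(ren)
  node 38: 2 child(ren)
  node 37: 0 child(ren)
  node 39: 0 child(ren)
Matching nodes: [14, 21, 36, 38]
Count of internal (non-leaf) nodes: 4


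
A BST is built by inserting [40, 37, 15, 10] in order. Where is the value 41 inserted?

Starting tree (level order): [40, 37, None, 15, None, 10]
Insertion path: 40
Result: insert 41 as right child of 40
Final tree (level order): [40, 37, 41, 15, None, None, None, 10]


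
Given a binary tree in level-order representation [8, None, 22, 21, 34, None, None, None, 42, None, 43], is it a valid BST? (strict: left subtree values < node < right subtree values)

Level-order array: [8, None, 22, 21, 34, None, None, None, 42, None, 43]
Validate using subtree bounds (lo, hi): at each node, require lo < value < hi,
then recurse left with hi=value and right with lo=value.
Preorder trace (stopping at first violation):
  at node 8 with bounds (-inf, +inf): OK
  at node 22 with bounds (8, +inf): OK
  at node 21 with bounds (8, 22): OK
  at node 34 with bounds (22, +inf): OK
  at node 42 with bounds (34, +inf): OK
  at node 43 with bounds (42, +inf): OK
No violation found at any node.
Result: Valid BST


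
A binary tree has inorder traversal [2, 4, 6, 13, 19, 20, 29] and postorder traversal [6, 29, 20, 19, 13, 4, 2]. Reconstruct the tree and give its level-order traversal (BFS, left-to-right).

Inorder:   [2, 4, 6, 13, 19, 20, 29]
Postorder: [6, 29, 20, 19, 13, 4, 2]
Algorithm: postorder visits root last, so walk postorder right-to-left;
each value is the root of the current inorder slice — split it at that
value, recurse on the right subtree first, then the left.
Recursive splits:
  root=2; inorder splits into left=[], right=[4, 6, 13, 19, 20, 29]
  root=4; inorder splits into left=[], right=[6, 13, 19, 20, 29]
  root=13; inorder splits into left=[6], right=[19, 20, 29]
  root=19; inorder splits into left=[], right=[20, 29]
  root=20; inorder splits into left=[], right=[29]
  root=29; inorder splits into left=[], right=[]
  root=6; inorder splits into left=[], right=[]
Reconstructed level-order: [2, 4, 13, 6, 19, 20, 29]


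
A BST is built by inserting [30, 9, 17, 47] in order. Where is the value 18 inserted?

Starting tree (level order): [30, 9, 47, None, 17]
Insertion path: 30 -> 9 -> 17
Result: insert 18 as right child of 17
Final tree (level order): [30, 9, 47, None, 17, None, None, None, 18]


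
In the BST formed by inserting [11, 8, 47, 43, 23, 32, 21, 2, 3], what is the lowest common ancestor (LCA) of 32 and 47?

Tree insertion order: [11, 8, 47, 43, 23, 32, 21, 2, 3]
Tree (level-order array): [11, 8, 47, 2, None, 43, None, None, 3, 23, None, None, None, 21, 32]
In a BST, the LCA of p=32, q=47 is the first node v on the
root-to-leaf path with p <= v <= q (go left if both < v, right if both > v).
Walk from root:
  at 11: both 32 and 47 > 11, go right
  at 47: 32 <= 47 <= 47, this is the LCA
LCA = 47


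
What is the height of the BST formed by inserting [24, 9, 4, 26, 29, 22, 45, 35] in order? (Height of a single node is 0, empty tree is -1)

Insertion order: [24, 9, 4, 26, 29, 22, 45, 35]
Tree (level-order array): [24, 9, 26, 4, 22, None, 29, None, None, None, None, None, 45, 35]
Compute height bottom-up (empty subtree = -1):
  height(4) = 1 + max(-1, -1) = 0
  height(22) = 1 + max(-1, -1) = 0
  height(9) = 1 + max(0, 0) = 1
  height(35) = 1 + max(-1, -1) = 0
  height(45) = 1 + max(0, -1) = 1
  height(29) = 1 + max(-1, 1) = 2
  height(26) = 1 + max(-1, 2) = 3
  height(24) = 1 + max(1, 3) = 4
Height = 4


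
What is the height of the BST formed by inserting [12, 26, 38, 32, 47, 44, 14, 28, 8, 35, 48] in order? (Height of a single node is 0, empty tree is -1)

Insertion order: [12, 26, 38, 32, 47, 44, 14, 28, 8, 35, 48]
Tree (level-order array): [12, 8, 26, None, None, 14, 38, None, None, 32, 47, 28, 35, 44, 48]
Compute height bottom-up (empty subtree = -1):
  height(8) = 1 + max(-1, -1) = 0
  height(14) = 1 + max(-1, -1) = 0
  height(28) = 1 + max(-1, -1) = 0
  height(35) = 1 + max(-1, -1) = 0
  height(32) = 1 + max(0, 0) = 1
  height(44) = 1 + max(-1, -1) = 0
  height(48) = 1 + max(-1, -1) = 0
  height(47) = 1 + max(0, 0) = 1
  height(38) = 1 + max(1, 1) = 2
  height(26) = 1 + max(0, 2) = 3
  height(12) = 1 + max(0, 3) = 4
Height = 4


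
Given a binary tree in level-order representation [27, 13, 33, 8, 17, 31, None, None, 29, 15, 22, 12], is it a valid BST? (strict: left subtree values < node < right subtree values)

Level-order array: [27, 13, 33, 8, 17, 31, None, None, 29, 15, 22, 12]
Validate using subtree bounds (lo, hi): at each node, require lo < value < hi,
then recurse left with hi=value and right with lo=value.
Preorder trace (stopping at first violation):
  at node 27 with bounds (-inf, +inf): OK
  at node 13 with bounds (-inf, 27): OK
  at node 8 with bounds (-inf, 13): OK
  at node 29 with bounds (8, 13): VIOLATION
Node 29 violates its bound: not (8 < 29 < 13).
Result: Not a valid BST


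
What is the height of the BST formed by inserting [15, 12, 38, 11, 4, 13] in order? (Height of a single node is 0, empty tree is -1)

Insertion order: [15, 12, 38, 11, 4, 13]
Tree (level-order array): [15, 12, 38, 11, 13, None, None, 4]
Compute height bottom-up (empty subtree = -1):
  height(4) = 1 + max(-1, -1) = 0
  height(11) = 1 + max(0, -1) = 1
  height(13) = 1 + max(-1, -1) = 0
  height(12) = 1 + max(1, 0) = 2
  height(38) = 1 + max(-1, -1) = 0
  height(15) = 1 + max(2, 0) = 3
Height = 3


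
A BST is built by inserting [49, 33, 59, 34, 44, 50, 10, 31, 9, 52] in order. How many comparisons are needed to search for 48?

Search path for 48: 49 -> 33 -> 34 -> 44
Found: False
Comparisons: 4


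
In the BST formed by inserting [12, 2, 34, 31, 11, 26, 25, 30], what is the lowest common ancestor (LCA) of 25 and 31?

Tree insertion order: [12, 2, 34, 31, 11, 26, 25, 30]
Tree (level-order array): [12, 2, 34, None, 11, 31, None, None, None, 26, None, 25, 30]
In a BST, the LCA of p=25, q=31 is the first node v on the
root-to-leaf path with p <= v <= q (go left if both < v, right if both > v).
Walk from root:
  at 12: both 25 and 31 > 12, go right
  at 34: both 25 and 31 < 34, go left
  at 31: 25 <= 31 <= 31, this is the LCA
LCA = 31


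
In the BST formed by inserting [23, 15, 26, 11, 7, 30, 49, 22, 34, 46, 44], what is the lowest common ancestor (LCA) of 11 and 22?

Tree insertion order: [23, 15, 26, 11, 7, 30, 49, 22, 34, 46, 44]
Tree (level-order array): [23, 15, 26, 11, 22, None, 30, 7, None, None, None, None, 49, None, None, 34, None, None, 46, 44]
In a BST, the LCA of p=11, q=22 is the first node v on the
root-to-leaf path with p <= v <= q (go left if both < v, right if both > v).
Walk from root:
  at 23: both 11 and 22 < 23, go left
  at 15: 11 <= 15 <= 22, this is the LCA
LCA = 15


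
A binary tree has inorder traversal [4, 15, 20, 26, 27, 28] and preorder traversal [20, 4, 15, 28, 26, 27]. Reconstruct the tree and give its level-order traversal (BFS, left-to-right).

Inorder:  [4, 15, 20, 26, 27, 28]
Preorder: [20, 4, 15, 28, 26, 27]
Algorithm: preorder visits root first, so consume preorder in order;
for each root, split the current inorder slice at that value into
left-subtree inorder and right-subtree inorder, then recurse.
Recursive splits:
  root=20; inorder splits into left=[4, 15], right=[26, 27, 28]
  root=4; inorder splits into left=[], right=[15]
  root=15; inorder splits into left=[], right=[]
  root=28; inorder splits into left=[26, 27], right=[]
  root=26; inorder splits into left=[], right=[27]
  root=27; inorder splits into left=[], right=[]
Reconstructed level-order: [20, 4, 28, 15, 26, 27]


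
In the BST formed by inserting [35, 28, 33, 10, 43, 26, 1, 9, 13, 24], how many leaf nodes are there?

Tree built from: [35, 28, 33, 10, 43, 26, 1, 9, 13, 24]
Tree (level-order array): [35, 28, 43, 10, 33, None, None, 1, 26, None, None, None, 9, 13, None, None, None, None, 24]
Rule: A leaf has 0 children.
Per-node child counts:
  node 35: 2 child(ren)
  node 28: 2 child(ren)
  node 10: 2 child(ren)
  node 1: 1 child(ren)
  node 9: 0 child(ren)
  node 26: 1 child(ren)
  node 13: 1 child(ren)
  node 24: 0 child(ren)
  node 33: 0 child(ren)
  node 43: 0 child(ren)
Matching nodes: [9, 24, 33, 43]
Count of leaf nodes: 4


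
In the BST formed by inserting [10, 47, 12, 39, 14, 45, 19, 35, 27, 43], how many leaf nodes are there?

Tree built from: [10, 47, 12, 39, 14, 45, 19, 35, 27, 43]
Tree (level-order array): [10, None, 47, 12, None, None, 39, 14, 45, None, 19, 43, None, None, 35, None, None, 27]
Rule: A leaf has 0 children.
Per-node child counts:
  node 10: 1 child(ren)
  node 47: 1 child(ren)
  node 12: 1 child(ren)
  node 39: 2 child(ren)
  node 14: 1 child(ren)
  node 19: 1 child(ren)
  node 35: 1 child(ren)
  node 27: 0 child(ren)
  node 45: 1 child(ren)
  node 43: 0 child(ren)
Matching nodes: [27, 43]
Count of leaf nodes: 2


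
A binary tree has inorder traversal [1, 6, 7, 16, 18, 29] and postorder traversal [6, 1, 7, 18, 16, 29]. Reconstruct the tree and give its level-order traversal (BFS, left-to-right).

Inorder:   [1, 6, 7, 16, 18, 29]
Postorder: [6, 1, 7, 18, 16, 29]
Algorithm: postorder visits root last, so walk postorder right-to-left;
each value is the root of the current inorder slice — split it at that
value, recurse on the right subtree first, then the left.
Recursive splits:
  root=29; inorder splits into left=[1, 6, 7, 16, 18], right=[]
  root=16; inorder splits into left=[1, 6, 7], right=[18]
  root=18; inorder splits into left=[], right=[]
  root=7; inorder splits into left=[1, 6], right=[]
  root=1; inorder splits into left=[], right=[6]
  root=6; inorder splits into left=[], right=[]
Reconstructed level-order: [29, 16, 7, 18, 1, 6]


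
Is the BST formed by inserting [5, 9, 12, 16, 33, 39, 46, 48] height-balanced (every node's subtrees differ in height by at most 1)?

Tree (level-order array): [5, None, 9, None, 12, None, 16, None, 33, None, 39, None, 46, None, 48]
Definition: a tree is height-balanced if, at every node, |h(left) - h(right)| <= 1 (empty subtree has height -1).
Bottom-up per-node check:
  node 48: h_left=-1, h_right=-1, diff=0 [OK], height=0
  node 46: h_left=-1, h_right=0, diff=1 [OK], height=1
  node 39: h_left=-1, h_right=1, diff=2 [FAIL (|-1-1|=2 > 1)], height=2
  node 33: h_left=-1, h_right=2, diff=3 [FAIL (|-1-2|=3 > 1)], height=3
  node 16: h_left=-1, h_right=3, diff=4 [FAIL (|-1-3|=4 > 1)], height=4
  node 12: h_left=-1, h_right=4, diff=5 [FAIL (|-1-4|=5 > 1)], height=5
  node 9: h_left=-1, h_right=5, diff=6 [FAIL (|-1-5|=6 > 1)], height=6
  node 5: h_left=-1, h_right=6, diff=7 [FAIL (|-1-6|=7 > 1)], height=7
Node 39 violates the condition: |-1 - 1| = 2 > 1.
Result: Not balanced


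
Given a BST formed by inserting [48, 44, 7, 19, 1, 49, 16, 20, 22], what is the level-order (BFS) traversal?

Tree insertion order: [48, 44, 7, 19, 1, 49, 16, 20, 22]
Tree (level-order array): [48, 44, 49, 7, None, None, None, 1, 19, None, None, 16, 20, None, None, None, 22]
BFS from the root, enqueuing left then right child of each popped node:
  queue [48] -> pop 48, enqueue [44, 49], visited so far: [48]
  queue [44, 49] -> pop 44, enqueue [7], visited so far: [48, 44]
  queue [49, 7] -> pop 49, enqueue [none], visited so far: [48, 44, 49]
  queue [7] -> pop 7, enqueue [1, 19], visited so far: [48, 44, 49, 7]
  queue [1, 19] -> pop 1, enqueue [none], visited so far: [48, 44, 49, 7, 1]
  queue [19] -> pop 19, enqueue [16, 20], visited so far: [48, 44, 49, 7, 1, 19]
  queue [16, 20] -> pop 16, enqueue [none], visited so far: [48, 44, 49, 7, 1, 19, 16]
  queue [20] -> pop 20, enqueue [22], visited so far: [48, 44, 49, 7, 1, 19, 16, 20]
  queue [22] -> pop 22, enqueue [none], visited so far: [48, 44, 49, 7, 1, 19, 16, 20, 22]
Result: [48, 44, 49, 7, 1, 19, 16, 20, 22]


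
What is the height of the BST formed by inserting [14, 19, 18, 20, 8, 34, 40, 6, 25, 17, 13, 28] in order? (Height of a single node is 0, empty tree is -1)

Insertion order: [14, 19, 18, 20, 8, 34, 40, 6, 25, 17, 13, 28]
Tree (level-order array): [14, 8, 19, 6, 13, 18, 20, None, None, None, None, 17, None, None, 34, None, None, 25, 40, None, 28]
Compute height bottom-up (empty subtree = -1):
  height(6) = 1 + max(-1, -1) = 0
  height(13) = 1 + max(-1, -1) = 0
  height(8) = 1 + max(0, 0) = 1
  height(17) = 1 + max(-1, -1) = 0
  height(18) = 1 + max(0, -1) = 1
  height(28) = 1 + max(-1, -1) = 0
  height(25) = 1 + max(-1, 0) = 1
  height(40) = 1 + max(-1, -1) = 0
  height(34) = 1 + max(1, 0) = 2
  height(20) = 1 + max(-1, 2) = 3
  height(19) = 1 + max(1, 3) = 4
  height(14) = 1 + max(1, 4) = 5
Height = 5


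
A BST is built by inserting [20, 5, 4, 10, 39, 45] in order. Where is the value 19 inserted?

Starting tree (level order): [20, 5, 39, 4, 10, None, 45]
Insertion path: 20 -> 5 -> 10
Result: insert 19 as right child of 10
Final tree (level order): [20, 5, 39, 4, 10, None, 45, None, None, None, 19]


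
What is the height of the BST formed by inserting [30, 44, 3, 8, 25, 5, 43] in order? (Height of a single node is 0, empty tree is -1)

Insertion order: [30, 44, 3, 8, 25, 5, 43]
Tree (level-order array): [30, 3, 44, None, 8, 43, None, 5, 25]
Compute height bottom-up (empty subtree = -1):
  height(5) = 1 + max(-1, -1) = 0
  height(25) = 1 + max(-1, -1) = 0
  height(8) = 1 + max(0, 0) = 1
  height(3) = 1 + max(-1, 1) = 2
  height(43) = 1 + max(-1, -1) = 0
  height(44) = 1 + max(0, -1) = 1
  height(30) = 1 + max(2, 1) = 3
Height = 3


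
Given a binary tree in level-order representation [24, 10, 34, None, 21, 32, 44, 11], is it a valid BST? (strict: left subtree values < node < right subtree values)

Level-order array: [24, 10, 34, None, 21, 32, 44, 11]
Validate using subtree bounds (lo, hi): at each node, require lo < value < hi,
then recurse left with hi=value and right with lo=value.
Preorder trace (stopping at first violation):
  at node 24 with bounds (-inf, +inf): OK
  at node 10 with bounds (-inf, 24): OK
  at node 21 with bounds (10, 24): OK
  at node 11 with bounds (10, 21): OK
  at node 34 with bounds (24, +inf): OK
  at node 32 with bounds (24, 34): OK
  at node 44 with bounds (34, +inf): OK
No violation found at any node.
Result: Valid BST


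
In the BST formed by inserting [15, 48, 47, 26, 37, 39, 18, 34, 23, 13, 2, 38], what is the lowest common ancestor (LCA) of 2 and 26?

Tree insertion order: [15, 48, 47, 26, 37, 39, 18, 34, 23, 13, 2, 38]
Tree (level-order array): [15, 13, 48, 2, None, 47, None, None, None, 26, None, 18, 37, None, 23, 34, 39, None, None, None, None, 38]
In a BST, the LCA of p=2, q=26 is the first node v on the
root-to-leaf path with p <= v <= q (go left if both < v, right if both > v).
Walk from root:
  at 15: 2 <= 15 <= 26, this is the LCA
LCA = 15


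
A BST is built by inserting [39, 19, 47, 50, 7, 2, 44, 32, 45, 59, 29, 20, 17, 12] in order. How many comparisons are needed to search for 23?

Search path for 23: 39 -> 19 -> 32 -> 29 -> 20
Found: False
Comparisons: 5


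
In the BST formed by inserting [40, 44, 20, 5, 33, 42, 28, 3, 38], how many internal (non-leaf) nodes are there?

Tree built from: [40, 44, 20, 5, 33, 42, 28, 3, 38]
Tree (level-order array): [40, 20, 44, 5, 33, 42, None, 3, None, 28, 38]
Rule: An internal node has at least one child.
Per-node child counts:
  node 40: 2 child(ren)
  node 20: 2 child(ren)
  node 5: 1 child(ren)
  node 3: 0 child(ren)
  node 33: 2 child(ren)
  node 28: 0 child(ren)
  node 38: 0 child(ren)
  node 44: 1 child(ren)
  node 42: 0 child(ren)
Matching nodes: [40, 20, 5, 33, 44]
Count of internal (non-leaf) nodes: 5


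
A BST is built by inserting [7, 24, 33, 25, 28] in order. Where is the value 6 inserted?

Starting tree (level order): [7, None, 24, None, 33, 25, None, None, 28]
Insertion path: 7
Result: insert 6 as left child of 7
Final tree (level order): [7, 6, 24, None, None, None, 33, 25, None, None, 28]


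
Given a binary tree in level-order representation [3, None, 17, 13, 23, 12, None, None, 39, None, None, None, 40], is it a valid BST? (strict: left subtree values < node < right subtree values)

Level-order array: [3, None, 17, 13, 23, 12, None, None, 39, None, None, None, 40]
Validate using subtree bounds (lo, hi): at each node, require lo < value < hi,
then recurse left with hi=value and right with lo=value.
Preorder trace (stopping at first violation):
  at node 3 with bounds (-inf, +inf): OK
  at node 17 with bounds (3, +inf): OK
  at node 13 with bounds (3, 17): OK
  at node 12 with bounds (3, 13): OK
  at node 23 with bounds (17, +inf): OK
  at node 39 with bounds (23, +inf): OK
  at node 40 with bounds (39, +inf): OK
No violation found at any node.
Result: Valid BST


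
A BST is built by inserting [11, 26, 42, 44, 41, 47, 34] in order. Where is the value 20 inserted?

Starting tree (level order): [11, None, 26, None, 42, 41, 44, 34, None, None, 47]
Insertion path: 11 -> 26
Result: insert 20 as left child of 26
Final tree (level order): [11, None, 26, 20, 42, None, None, 41, 44, 34, None, None, 47]


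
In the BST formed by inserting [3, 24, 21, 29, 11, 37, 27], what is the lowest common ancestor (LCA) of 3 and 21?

Tree insertion order: [3, 24, 21, 29, 11, 37, 27]
Tree (level-order array): [3, None, 24, 21, 29, 11, None, 27, 37]
In a BST, the LCA of p=3, q=21 is the first node v on the
root-to-leaf path with p <= v <= q (go left if both < v, right if both > v).
Walk from root:
  at 3: 3 <= 3 <= 21, this is the LCA
LCA = 3


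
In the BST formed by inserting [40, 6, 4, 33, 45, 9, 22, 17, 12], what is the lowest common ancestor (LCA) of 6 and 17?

Tree insertion order: [40, 6, 4, 33, 45, 9, 22, 17, 12]
Tree (level-order array): [40, 6, 45, 4, 33, None, None, None, None, 9, None, None, 22, 17, None, 12]
In a BST, the LCA of p=6, q=17 is the first node v on the
root-to-leaf path with p <= v <= q (go left if both < v, right if both > v).
Walk from root:
  at 40: both 6 and 17 < 40, go left
  at 6: 6 <= 6 <= 17, this is the LCA
LCA = 6


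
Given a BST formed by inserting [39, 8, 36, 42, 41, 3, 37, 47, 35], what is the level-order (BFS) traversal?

Tree insertion order: [39, 8, 36, 42, 41, 3, 37, 47, 35]
Tree (level-order array): [39, 8, 42, 3, 36, 41, 47, None, None, 35, 37]
BFS from the root, enqueuing left then right child of each popped node:
  queue [39] -> pop 39, enqueue [8, 42], visited so far: [39]
  queue [8, 42] -> pop 8, enqueue [3, 36], visited so far: [39, 8]
  queue [42, 3, 36] -> pop 42, enqueue [41, 47], visited so far: [39, 8, 42]
  queue [3, 36, 41, 47] -> pop 3, enqueue [none], visited so far: [39, 8, 42, 3]
  queue [36, 41, 47] -> pop 36, enqueue [35, 37], visited so far: [39, 8, 42, 3, 36]
  queue [41, 47, 35, 37] -> pop 41, enqueue [none], visited so far: [39, 8, 42, 3, 36, 41]
  queue [47, 35, 37] -> pop 47, enqueue [none], visited so far: [39, 8, 42, 3, 36, 41, 47]
  queue [35, 37] -> pop 35, enqueue [none], visited so far: [39, 8, 42, 3, 36, 41, 47, 35]
  queue [37] -> pop 37, enqueue [none], visited so far: [39, 8, 42, 3, 36, 41, 47, 35, 37]
Result: [39, 8, 42, 3, 36, 41, 47, 35, 37]


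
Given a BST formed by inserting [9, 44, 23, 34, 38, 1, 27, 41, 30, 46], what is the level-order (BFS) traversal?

Tree insertion order: [9, 44, 23, 34, 38, 1, 27, 41, 30, 46]
Tree (level-order array): [9, 1, 44, None, None, 23, 46, None, 34, None, None, 27, 38, None, 30, None, 41]
BFS from the root, enqueuing left then right child of each popped node:
  queue [9] -> pop 9, enqueue [1, 44], visited so far: [9]
  queue [1, 44] -> pop 1, enqueue [none], visited so far: [9, 1]
  queue [44] -> pop 44, enqueue [23, 46], visited so far: [9, 1, 44]
  queue [23, 46] -> pop 23, enqueue [34], visited so far: [9, 1, 44, 23]
  queue [46, 34] -> pop 46, enqueue [none], visited so far: [9, 1, 44, 23, 46]
  queue [34] -> pop 34, enqueue [27, 38], visited so far: [9, 1, 44, 23, 46, 34]
  queue [27, 38] -> pop 27, enqueue [30], visited so far: [9, 1, 44, 23, 46, 34, 27]
  queue [38, 30] -> pop 38, enqueue [41], visited so far: [9, 1, 44, 23, 46, 34, 27, 38]
  queue [30, 41] -> pop 30, enqueue [none], visited so far: [9, 1, 44, 23, 46, 34, 27, 38, 30]
  queue [41] -> pop 41, enqueue [none], visited so far: [9, 1, 44, 23, 46, 34, 27, 38, 30, 41]
Result: [9, 1, 44, 23, 46, 34, 27, 38, 30, 41]


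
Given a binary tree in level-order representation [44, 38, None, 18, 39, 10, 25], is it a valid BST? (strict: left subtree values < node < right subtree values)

Level-order array: [44, 38, None, 18, 39, 10, 25]
Validate using subtree bounds (lo, hi): at each node, require lo < value < hi,
then recurse left with hi=value and right with lo=value.
Preorder trace (stopping at first violation):
  at node 44 with bounds (-inf, +inf): OK
  at node 38 with bounds (-inf, 44): OK
  at node 18 with bounds (-inf, 38): OK
  at node 10 with bounds (-inf, 18): OK
  at node 25 with bounds (18, 38): OK
  at node 39 with bounds (38, 44): OK
No violation found at any node.
Result: Valid BST


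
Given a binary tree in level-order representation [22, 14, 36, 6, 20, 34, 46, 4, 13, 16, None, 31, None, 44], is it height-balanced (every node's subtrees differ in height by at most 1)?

Tree (level-order array): [22, 14, 36, 6, 20, 34, 46, 4, 13, 16, None, 31, None, 44]
Definition: a tree is height-balanced if, at every node, |h(left) - h(right)| <= 1 (empty subtree has height -1).
Bottom-up per-node check:
  node 4: h_left=-1, h_right=-1, diff=0 [OK], height=0
  node 13: h_left=-1, h_right=-1, diff=0 [OK], height=0
  node 6: h_left=0, h_right=0, diff=0 [OK], height=1
  node 16: h_left=-1, h_right=-1, diff=0 [OK], height=0
  node 20: h_left=0, h_right=-1, diff=1 [OK], height=1
  node 14: h_left=1, h_right=1, diff=0 [OK], height=2
  node 31: h_left=-1, h_right=-1, diff=0 [OK], height=0
  node 34: h_left=0, h_right=-1, diff=1 [OK], height=1
  node 44: h_left=-1, h_right=-1, diff=0 [OK], height=0
  node 46: h_left=0, h_right=-1, diff=1 [OK], height=1
  node 36: h_left=1, h_right=1, diff=0 [OK], height=2
  node 22: h_left=2, h_right=2, diff=0 [OK], height=3
All nodes satisfy the balance condition.
Result: Balanced


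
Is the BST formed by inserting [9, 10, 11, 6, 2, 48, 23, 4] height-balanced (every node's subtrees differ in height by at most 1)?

Tree (level-order array): [9, 6, 10, 2, None, None, 11, None, 4, None, 48, None, None, 23]
Definition: a tree is height-balanced if, at every node, |h(left) - h(right)| <= 1 (empty subtree has height -1).
Bottom-up per-node check:
  node 4: h_left=-1, h_right=-1, diff=0 [OK], height=0
  node 2: h_left=-1, h_right=0, diff=1 [OK], height=1
  node 6: h_left=1, h_right=-1, diff=2 [FAIL (|1--1|=2 > 1)], height=2
  node 23: h_left=-1, h_right=-1, diff=0 [OK], height=0
  node 48: h_left=0, h_right=-1, diff=1 [OK], height=1
  node 11: h_left=-1, h_right=1, diff=2 [FAIL (|-1-1|=2 > 1)], height=2
  node 10: h_left=-1, h_right=2, diff=3 [FAIL (|-1-2|=3 > 1)], height=3
  node 9: h_left=2, h_right=3, diff=1 [OK], height=4
Node 6 violates the condition: |1 - -1| = 2 > 1.
Result: Not balanced


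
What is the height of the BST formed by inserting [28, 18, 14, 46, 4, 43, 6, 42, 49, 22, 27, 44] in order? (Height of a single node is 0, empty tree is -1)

Insertion order: [28, 18, 14, 46, 4, 43, 6, 42, 49, 22, 27, 44]
Tree (level-order array): [28, 18, 46, 14, 22, 43, 49, 4, None, None, 27, 42, 44, None, None, None, 6]
Compute height bottom-up (empty subtree = -1):
  height(6) = 1 + max(-1, -1) = 0
  height(4) = 1 + max(-1, 0) = 1
  height(14) = 1 + max(1, -1) = 2
  height(27) = 1 + max(-1, -1) = 0
  height(22) = 1 + max(-1, 0) = 1
  height(18) = 1 + max(2, 1) = 3
  height(42) = 1 + max(-1, -1) = 0
  height(44) = 1 + max(-1, -1) = 0
  height(43) = 1 + max(0, 0) = 1
  height(49) = 1 + max(-1, -1) = 0
  height(46) = 1 + max(1, 0) = 2
  height(28) = 1 + max(3, 2) = 4
Height = 4


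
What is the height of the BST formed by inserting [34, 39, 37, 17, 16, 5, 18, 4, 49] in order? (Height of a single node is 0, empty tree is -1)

Insertion order: [34, 39, 37, 17, 16, 5, 18, 4, 49]
Tree (level-order array): [34, 17, 39, 16, 18, 37, 49, 5, None, None, None, None, None, None, None, 4]
Compute height bottom-up (empty subtree = -1):
  height(4) = 1 + max(-1, -1) = 0
  height(5) = 1 + max(0, -1) = 1
  height(16) = 1 + max(1, -1) = 2
  height(18) = 1 + max(-1, -1) = 0
  height(17) = 1 + max(2, 0) = 3
  height(37) = 1 + max(-1, -1) = 0
  height(49) = 1 + max(-1, -1) = 0
  height(39) = 1 + max(0, 0) = 1
  height(34) = 1 + max(3, 1) = 4
Height = 4


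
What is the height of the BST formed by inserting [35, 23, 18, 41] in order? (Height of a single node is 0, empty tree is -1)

Insertion order: [35, 23, 18, 41]
Tree (level-order array): [35, 23, 41, 18]
Compute height bottom-up (empty subtree = -1):
  height(18) = 1 + max(-1, -1) = 0
  height(23) = 1 + max(0, -1) = 1
  height(41) = 1 + max(-1, -1) = 0
  height(35) = 1 + max(1, 0) = 2
Height = 2


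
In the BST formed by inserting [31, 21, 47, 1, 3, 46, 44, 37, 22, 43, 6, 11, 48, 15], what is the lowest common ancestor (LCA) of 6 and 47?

Tree insertion order: [31, 21, 47, 1, 3, 46, 44, 37, 22, 43, 6, 11, 48, 15]
Tree (level-order array): [31, 21, 47, 1, 22, 46, 48, None, 3, None, None, 44, None, None, None, None, 6, 37, None, None, 11, None, 43, None, 15]
In a BST, the LCA of p=6, q=47 is the first node v on the
root-to-leaf path with p <= v <= q (go left if both < v, right if both > v).
Walk from root:
  at 31: 6 <= 31 <= 47, this is the LCA
LCA = 31


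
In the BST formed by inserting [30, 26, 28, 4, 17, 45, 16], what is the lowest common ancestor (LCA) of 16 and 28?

Tree insertion order: [30, 26, 28, 4, 17, 45, 16]
Tree (level-order array): [30, 26, 45, 4, 28, None, None, None, 17, None, None, 16]
In a BST, the LCA of p=16, q=28 is the first node v on the
root-to-leaf path with p <= v <= q (go left if both < v, right if both > v).
Walk from root:
  at 30: both 16 and 28 < 30, go left
  at 26: 16 <= 26 <= 28, this is the LCA
LCA = 26


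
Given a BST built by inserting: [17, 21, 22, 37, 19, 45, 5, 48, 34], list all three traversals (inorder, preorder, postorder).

Tree insertion order: [17, 21, 22, 37, 19, 45, 5, 48, 34]
Tree (level-order array): [17, 5, 21, None, None, 19, 22, None, None, None, 37, 34, 45, None, None, None, 48]
Inorder (L, root, R): [5, 17, 19, 21, 22, 34, 37, 45, 48]
Preorder (root, L, R): [17, 5, 21, 19, 22, 37, 34, 45, 48]
Postorder (L, R, root): [5, 19, 34, 48, 45, 37, 22, 21, 17]


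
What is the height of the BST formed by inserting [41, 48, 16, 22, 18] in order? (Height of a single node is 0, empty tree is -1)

Insertion order: [41, 48, 16, 22, 18]
Tree (level-order array): [41, 16, 48, None, 22, None, None, 18]
Compute height bottom-up (empty subtree = -1):
  height(18) = 1 + max(-1, -1) = 0
  height(22) = 1 + max(0, -1) = 1
  height(16) = 1 + max(-1, 1) = 2
  height(48) = 1 + max(-1, -1) = 0
  height(41) = 1 + max(2, 0) = 3
Height = 3


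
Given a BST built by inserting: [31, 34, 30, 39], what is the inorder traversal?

Tree insertion order: [31, 34, 30, 39]
Tree (level-order array): [31, 30, 34, None, None, None, 39]
Inorder traversal: [30, 31, 34, 39]


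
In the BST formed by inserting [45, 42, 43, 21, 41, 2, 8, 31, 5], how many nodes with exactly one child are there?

Tree built from: [45, 42, 43, 21, 41, 2, 8, 31, 5]
Tree (level-order array): [45, 42, None, 21, 43, 2, 41, None, None, None, 8, 31, None, 5]
Rule: These are nodes with exactly 1 non-null child.
Per-node child counts:
  node 45: 1 child(ren)
  node 42: 2 child(ren)
  node 21: 2 child(ren)
  node 2: 1 child(ren)
  node 8: 1 child(ren)
  node 5: 0 child(ren)
  node 41: 1 child(ren)
  node 31: 0 child(ren)
  node 43: 0 child(ren)
Matching nodes: [45, 2, 8, 41]
Count of nodes with exactly one child: 4


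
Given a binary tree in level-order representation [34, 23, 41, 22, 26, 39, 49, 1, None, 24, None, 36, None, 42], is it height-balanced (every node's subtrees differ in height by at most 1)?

Tree (level-order array): [34, 23, 41, 22, 26, 39, 49, 1, None, 24, None, 36, None, 42]
Definition: a tree is height-balanced if, at every node, |h(left) - h(right)| <= 1 (empty subtree has height -1).
Bottom-up per-node check:
  node 1: h_left=-1, h_right=-1, diff=0 [OK], height=0
  node 22: h_left=0, h_right=-1, diff=1 [OK], height=1
  node 24: h_left=-1, h_right=-1, diff=0 [OK], height=0
  node 26: h_left=0, h_right=-1, diff=1 [OK], height=1
  node 23: h_left=1, h_right=1, diff=0 [OK], height=2
  node 36: h_left=-1, h_right=-1, diff=0 [OK], height=0
  node 39: h_left=0, h_right=-1, diff=1 [OK], height=1
  node 42: h_left=-1, h_right=-1, diff=0 [OK], height=0
  node 49: h_left=0, h_right=-1, diff=1 [OK], height=1
  node 41: h_left=1, h_right=1, diff=0 [OK], height=2
  node 34: h_left=2, h_right=2, diff=0 [OK], height=3
All nodes satisfy the balance condition.
Result: Balanced
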